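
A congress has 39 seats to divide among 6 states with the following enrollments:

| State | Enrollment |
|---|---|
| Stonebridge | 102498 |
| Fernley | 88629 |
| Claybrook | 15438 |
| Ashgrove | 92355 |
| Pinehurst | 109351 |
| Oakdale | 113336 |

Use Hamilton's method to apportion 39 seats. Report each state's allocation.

The standard divisor is 521607/39 ≈ 13374.538.
Standard quotas: Stonebridge 7.6637, Fernley 6.6267, Claybrook 1.1543, Ashgrove 6.9053, Pinehurst 8.1761, Oakdale 8.4740.
Lower quotas: Stonebridge 7, Fernley 6, Claybrook 1, Ashgrove 6, Pinehurst 8, Oakdale 8 (sum 36, leaving 3 seats).
Remainders in descending order: Ashgrove 0.9053, Stonebridge 0.6637, Fernley 0.6267, Oakdale 0.4740, Pinehurst 0.1761, Claybrook 0.1543.
The surplus seats go to Ashgrove, Stonebridge, Fernley.

Stonebridge: 8, Fernley: 7, Claybrook: 1, Ashgrove: 7, Pinehurst: 8, Oakdale: 8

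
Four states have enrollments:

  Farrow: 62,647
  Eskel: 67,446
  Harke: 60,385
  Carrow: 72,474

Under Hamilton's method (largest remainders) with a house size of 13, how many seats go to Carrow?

Standard divisor: 262952 ÷ 13 ≈ 20227.077.
Standard quotas: Farrow 3.0972, Eskel 3.3344, Harke 2.9854, Carrow 3.5830.
Lower quotas: Farrow 3, Eskel 3, Harke 2, Carrow 3 (sum 11, leaving 2 seats).
Remainders in descending order: Harke 0.9854, Carrow 0.5830, Eskel 0.3344, Farrow 0.0972.
Largest remainders: Harke, Carrow receive the extra seats.
Carrow receives 4.

4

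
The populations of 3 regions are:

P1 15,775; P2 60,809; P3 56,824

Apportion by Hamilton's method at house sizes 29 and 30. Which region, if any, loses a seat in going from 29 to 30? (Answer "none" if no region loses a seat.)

At 29 seats: P1 4, P2 13, P3 12.
At 30 seats: P1 3, P2 14, P3 13.
P1 drops from 4 to 3.

P1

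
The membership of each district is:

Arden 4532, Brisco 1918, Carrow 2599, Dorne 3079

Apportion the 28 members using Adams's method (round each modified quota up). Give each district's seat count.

Standard divisor 12128/28 ≈ 433.143; standard quotas: Arden 10.463, Brisco 4.428, Carrow 6.000, Dorne 7.109.
Rounding up gives 11, 5, 7, 8 = 31 seats, so the divisor must be adjusted.
With modified divisor 470: modified quotas Arden 9.643, Brisco 4.081, Carrow 5.530, Dorne 6.551.
Rounding up: Arden 10, Brisco 5, Carrow 6, Dorne 7 (total 28).

Arden: 10, Brisco: 5, Carrow: 6, Dorne: 7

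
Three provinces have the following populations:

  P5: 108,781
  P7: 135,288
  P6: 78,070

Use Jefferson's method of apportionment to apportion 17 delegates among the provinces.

P5: 6; P7: 7; P6: 4

Standard divisor 322139/17 ≈ 18949.353; standard quotas: P5 5.741, P7 7.139, P6 4.120.
Rounding down gives 5, 7, 4 = 16 seats, so the divisor must be adjusted.
With modified divisor 17500: modified quotas P5 6.216, P7 7.731, P6 4.461.
Rounding down: P5 6, P7 7, P6 4 (total 17).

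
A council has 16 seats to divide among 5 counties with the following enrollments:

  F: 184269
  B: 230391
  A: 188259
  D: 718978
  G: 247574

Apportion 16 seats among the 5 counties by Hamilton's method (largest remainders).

Total 1569471; standard divisor 1569471/16 ≈ 98091.938.
Standard quotas: F 1.8785, B 2.3487, A 1.9192, D 7.3296, G 2.5239.
Lower quotas: F 1, B 2, A 1, D 7, G 2 (sum 13, leaving 3 seats).
Remainders in descending order: A 0.9192, F 0.8785, G 0.5239, B 0.3487, D 0.3296.
The surplus seats go to A, F, G.

F=2, B=2, A=2, D=7, G=3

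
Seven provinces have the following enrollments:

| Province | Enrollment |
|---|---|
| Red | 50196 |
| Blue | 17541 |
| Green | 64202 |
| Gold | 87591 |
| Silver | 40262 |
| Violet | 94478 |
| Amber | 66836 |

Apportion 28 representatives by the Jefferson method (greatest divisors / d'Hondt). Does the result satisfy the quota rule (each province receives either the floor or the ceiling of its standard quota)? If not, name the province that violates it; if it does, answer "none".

none

Standard quotas: Red 3.338, Blue 1.166, Green 4.269, Gold 5.824, Silver 2.677, Violet 6.282, Amber 4.444.
Jefferson allocation: Red 3, Blue 1, Green 4, Gold 6, Silver 3, Violet 7, Amber 4.
Every allocation lies between the lower and upper quota.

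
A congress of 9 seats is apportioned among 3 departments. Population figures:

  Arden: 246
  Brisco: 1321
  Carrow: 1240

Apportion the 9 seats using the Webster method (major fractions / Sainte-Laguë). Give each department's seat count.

Standard divisor 2807/9 ≈ 311.889; standard quotas: Arden 0.789, Brisco 4.235, Carrow 3.976.
Rounding to the nearest integer gives Arden 1, Brisco 4, Carrow 4 — total 9, matching the house size, so no adjustment is needed.

Arden=1; Brisco=4; Carrow=4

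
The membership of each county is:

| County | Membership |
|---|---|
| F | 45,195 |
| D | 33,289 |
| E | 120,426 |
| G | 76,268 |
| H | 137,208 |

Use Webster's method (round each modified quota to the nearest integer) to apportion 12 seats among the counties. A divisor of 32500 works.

F: 1, D: 1, E: 4, G: 2, H: 4

With modified divisor 32500: modified quotas F 1.391, D 1.024, E 3.705, G 2.347, H 4.222.
Rounding to the nearest integer: F 1, D 1, E 4, G 2, H 4 (total 12).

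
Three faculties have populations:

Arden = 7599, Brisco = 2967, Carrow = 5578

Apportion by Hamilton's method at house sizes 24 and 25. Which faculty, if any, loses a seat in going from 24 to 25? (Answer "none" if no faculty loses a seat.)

Brisco

At 24 seats: Arden 11, Brisco 5, Carrow 8.
At 25 seats: Arden 12, Brisco 4, Carrow 9.
Brisco drops from 5 to 4.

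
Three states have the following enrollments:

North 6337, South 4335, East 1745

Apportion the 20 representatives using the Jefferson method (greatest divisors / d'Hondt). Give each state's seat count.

North 10, South 7, East 3

Standard divisor 12417/20 ≈ 620.85; standard quotas: North 10.207, South 6.982, East 2.811.
Rounding down gives 10, 6, 2 = 18 seats, so the divisor must be adjusted.
With modified divisor 577.76: modified quotas North 10.968, South 7.503, East 3.020.
Rounding down: North 10, South 7, East 3 (total 20).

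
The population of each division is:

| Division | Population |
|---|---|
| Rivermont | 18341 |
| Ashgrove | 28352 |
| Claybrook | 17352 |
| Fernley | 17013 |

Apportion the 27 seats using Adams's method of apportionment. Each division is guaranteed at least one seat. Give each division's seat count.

Standard divisor 81058/27 ≈ 3002.148; standard quotas: Rivermont 6.109, Ashgrove 9.444, Claybrook 5.780, Fernley 5.667.
Rounding up gives 7, 10, 6, 6 = 29 seats, so the divisor must be adjusted.
With modified divisor 3300: modified quotas Rivermont 5.558, Ashgrove 8.592, Claybrook 5.258, Fernley 5.155.
Rounding up: Rivermont 6, Ashgrove 9, Claybrook 6, Fernley 6 (total 27).

Rivermont: 6; Ashgrove: 9; Claybrook: 6; Fernley: 6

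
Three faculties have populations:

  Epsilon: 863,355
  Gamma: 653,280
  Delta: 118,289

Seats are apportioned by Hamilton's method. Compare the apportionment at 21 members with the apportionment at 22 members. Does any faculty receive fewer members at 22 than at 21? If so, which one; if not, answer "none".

Delta

At 21 seats: Epsilon 11, Gamma 8, Delta 2.
At 22 seats: Epsilon 12, Gamma 9, Delta 1.
Delta drops from 2 to 1.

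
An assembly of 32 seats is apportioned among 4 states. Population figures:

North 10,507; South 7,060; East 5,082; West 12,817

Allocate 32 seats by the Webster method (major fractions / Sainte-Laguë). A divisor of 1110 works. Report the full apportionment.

North 9, South 6, East 5, West 12

With modified divisor 1110: modified quotas North 9.466, South 6.360, East 4.578, West 11.547.
Rounding to the nearest integer: North 9, South 6, East 5, West 12 (total 32).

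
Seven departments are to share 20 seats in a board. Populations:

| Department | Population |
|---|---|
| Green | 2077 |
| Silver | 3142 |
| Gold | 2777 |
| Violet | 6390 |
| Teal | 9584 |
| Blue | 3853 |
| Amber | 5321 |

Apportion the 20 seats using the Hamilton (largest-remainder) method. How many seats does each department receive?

The standard divisor is 33144/20 ≈ 1657.2.
Standard quotas: Green 1.2533, Silver 1.8960, Gold 1.6757, Violet 3.8559, Teal 5.7832, Blue 2.3250, Amber 3.2108.
Lower quotas: Green 1, Silver 1, Gold 1, Violet 3, Teal 5, Blue 2, Amber 3 (sum 16, leaving 4 seats).
Remainders in descending order: Silver 0.8960, Violet 0.8559, Teal 0.7832, Gold 0.6757, Blue 0.3250, Green 0.2533, Amber 0.2108.
The surplus seats go to Silver, Violet, Teal, Gold.

Green: 1, Silver: 2, Gold: 2, Violet: 4, Teal: 6, Blue: 2, Amber: 3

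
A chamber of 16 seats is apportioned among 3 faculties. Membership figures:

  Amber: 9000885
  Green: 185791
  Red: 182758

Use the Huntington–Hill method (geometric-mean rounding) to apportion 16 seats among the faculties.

Amber=14, Green=1, Red=1

With divisor 644155: modified quotas Amber 13.973, Green 0.288, Red 0.284.
Geometric-mean thresholds: Amber √(13·14)=13.491, Green (min 1), Red (min 1).
Each quota rounded against its threshold gives Amber 14, Green 1, Red 1 (total 16).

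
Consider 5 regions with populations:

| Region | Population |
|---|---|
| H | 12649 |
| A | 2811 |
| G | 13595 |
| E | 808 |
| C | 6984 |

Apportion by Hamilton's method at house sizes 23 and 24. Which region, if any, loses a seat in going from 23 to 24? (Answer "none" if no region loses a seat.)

At 23 seats: H 8, A 2, G 8, E 1, C 4.
At 24 seats: H 8, A 2, G 9, E 0, C 5.
E drops from 1 to 0.

E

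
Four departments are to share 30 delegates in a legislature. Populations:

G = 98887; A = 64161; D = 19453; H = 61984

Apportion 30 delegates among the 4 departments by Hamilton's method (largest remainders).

Standard divisor: 244485 ÷ 30 ≈ 8149.5.
Standard quotas: G 12.1341, A 7.8730, D 2.3870, H 7.6059.
Lower quotas: G 12, A 7, D 2, H 7 (sum 28, leaving 2 seats).
Remainders in descending order: A 0.8730, H 0.6059, D 0.3870, G 0.1341.
The surplus seats go to A, H.

G: 12, A: 8, D: 2, H: 8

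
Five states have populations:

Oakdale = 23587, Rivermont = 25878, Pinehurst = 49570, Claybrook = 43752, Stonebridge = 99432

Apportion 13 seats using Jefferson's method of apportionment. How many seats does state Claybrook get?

Standard divisor 242219/13 ≈ 18632.231; standard quotas: Oakdale 1.266, Rivermont 1.389, Pinehurst 2.660, Claybrook 2.348, Stonebridge 5.337.
Rounding down gives 1, 1, 2, 2, 5 = 11 seats, so the divisor must be adjusted.
With modified divisor 15600: modified quotas Oakdale 1.512, Rivermont 1.659, Pinehurst 3.178, Claybrook 2.805, Stonebridge 6.374.
Rounding down: Oakdale 1, Rivermont 1, Pinehurst 3, Claybrook 2, Stonebridge 6 (total 13).
Claybrook receives 2.

2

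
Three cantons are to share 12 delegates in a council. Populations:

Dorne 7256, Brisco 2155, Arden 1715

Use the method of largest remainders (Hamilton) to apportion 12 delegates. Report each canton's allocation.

Dorne 8, Brisco 2, Arden 2

Total 11126; standard divisor 11126/12 ≈ 927.167.
Standard quotas: Dorne 7.8260, Brisco 2.3243, Arden 1.8497.
Lower quotas: Dorne 7, Brisco 2, Arden 1 (sum 10, leaving 2 seats).
Remainders in descending order: Arden 0.8497, Dorne 0.8260, Brisco 0.3243.
Largest remainders: Arden, Dorne receive the extra seats.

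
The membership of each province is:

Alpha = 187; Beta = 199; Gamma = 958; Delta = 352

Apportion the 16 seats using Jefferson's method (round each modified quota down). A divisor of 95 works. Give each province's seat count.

Alpha: 1, Beta: 2, Gamma: 10, Delta: 3

With modified divisor 95: modified quotas Alpha 1.968, Beta 2.095, Gamma 10.084, Delta 3.705.
Rounding down: Alpha 1, Beta 2, Gamma 10, Delta 3 (total 16).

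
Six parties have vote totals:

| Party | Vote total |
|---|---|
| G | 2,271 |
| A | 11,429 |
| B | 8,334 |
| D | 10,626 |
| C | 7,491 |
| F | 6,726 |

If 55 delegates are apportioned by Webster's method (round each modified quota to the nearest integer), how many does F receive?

8

Standard divisor 46877/55 ≈ 852.309; standard quotas: G 2.665, A 13.409, B 9.778, D 12.467, C 8.789, F 7.892.
Rounding to the nearest integer gives G 3, A 13, B 10, D 12, C 9, F 8 — total 55, matching the house size, so no adjustment is needed.
F receives 8.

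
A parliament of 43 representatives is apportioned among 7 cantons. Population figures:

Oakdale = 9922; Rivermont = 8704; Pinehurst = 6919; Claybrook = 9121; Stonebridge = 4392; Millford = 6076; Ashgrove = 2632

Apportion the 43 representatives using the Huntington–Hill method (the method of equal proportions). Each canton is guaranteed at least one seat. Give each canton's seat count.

Oakdale 9; Rivermont 8; Pinehurst 6; Claybrook 8; Stonebridge 4; Millford 6; Ashgrove 2

With divisor 1092: modified quotas Oakdale 9.086, Rivermont 7.971, Pinehurst 6.336, Claybrook 8.353, Stonebridge 4.022, Millford 5.564, Ashgrove 2.410.
Geometric-mean thresholds: Oakdale √(9·10)=9.487, Rivermont √(7·8)=7.483, Pinehurst √(6·7)=6.481, Claybrook √(8·9)=8.485, Stonebridge √(4·5)=4.472, Millford √(5·6)=5.477, Ashgrove √(2·3)=2.449.
Each quota rounded against its threshold gives Oakdale 9, Rivermont 8, Pinehurst 6, Claybrook 8, Stonebridge 4, Millford 6, Ashgrove 2 (total 43).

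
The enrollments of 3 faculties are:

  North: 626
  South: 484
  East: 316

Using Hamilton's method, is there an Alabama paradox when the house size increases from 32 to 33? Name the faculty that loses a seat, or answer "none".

At 32 seats: North 14, South 11, East 7.
At 33 seats: North 15, South 11, East 7.
No faculty's allocation decreased.

none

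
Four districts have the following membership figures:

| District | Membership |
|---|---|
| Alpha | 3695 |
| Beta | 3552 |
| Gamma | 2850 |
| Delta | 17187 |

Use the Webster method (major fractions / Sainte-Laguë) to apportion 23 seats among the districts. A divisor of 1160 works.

With modified divisor 1160: modified quotas Alpha 3.185, Beta 3.062, Gamma 2.457, Delta 14.816.
Rounding to the nearest integer: Alpha 3, Beta 3, Gamma 2, Delta 15 (total 23).

Alpha: 3, Beta: 3, Gamma: 2, Delta: 15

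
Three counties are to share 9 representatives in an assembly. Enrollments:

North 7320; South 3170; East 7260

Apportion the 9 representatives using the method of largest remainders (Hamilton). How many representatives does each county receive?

Total 17750; standard divisor 17750/9 ≈ 1972.222.
Standard quotas: North 3.7115, South 1.6073, East 3.6811.
Lower quotas: North 3, South 1, East 3 (sum 7, leaving 2 seats).
Remainders in descending order: North 0.7115, East 0.6811, South 0.6073.
The surplus seats go to North, East.

North: 4, South: 1, East: 4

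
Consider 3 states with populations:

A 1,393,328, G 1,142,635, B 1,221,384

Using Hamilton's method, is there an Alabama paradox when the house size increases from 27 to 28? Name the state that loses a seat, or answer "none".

At 27 seats: A 10, G 8, B 9.
At 28 seats: A 10, G 9, B 9.
No state's allocation decreased.

none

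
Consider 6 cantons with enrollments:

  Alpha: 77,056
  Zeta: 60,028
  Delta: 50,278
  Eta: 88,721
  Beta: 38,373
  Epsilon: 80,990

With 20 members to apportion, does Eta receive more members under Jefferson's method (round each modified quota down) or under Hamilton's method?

Jefferson

Jefferson: Alpha 4, Zeta 3, Delta 2, Eta 5, Beta 2, Epsilon 4.
Hamilton: Alpha 4, Zeta 3, Delta 3, Eta 4, Beta 2, Epsilon 4.
Eta gets 5 under Jefferson and 4 under Hamilton.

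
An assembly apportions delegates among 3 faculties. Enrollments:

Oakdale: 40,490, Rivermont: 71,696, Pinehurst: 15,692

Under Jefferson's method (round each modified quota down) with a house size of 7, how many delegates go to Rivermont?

Standard divisor 127878/7 ≈ 18268.286; standard quotas: Oakdale 2.216, Rivermont 3.925, Pinehurst 0.859.
Rounding down gives 2, 3, 0 = 5 seats, so the divisor must be adjusted.
With modified divisor 15000: modified quotas Oakdale 2.699, Rivermont 4.780, Pinehurst 1.046.
Rounding down: Oakdale 2, Rivermont 4, Pinehurst 1 (total 7).
Rivermont receives 4.

4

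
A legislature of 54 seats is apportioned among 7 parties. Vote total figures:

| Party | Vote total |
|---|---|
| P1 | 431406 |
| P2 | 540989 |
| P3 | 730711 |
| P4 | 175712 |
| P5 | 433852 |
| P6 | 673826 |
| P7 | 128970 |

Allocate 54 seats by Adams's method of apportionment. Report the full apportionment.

P1: 8, P2: 9, P3: 12, P4: 3, P5: 8, P6: 11, P7: 3

Standard divisor 3115466/54 ≈ 57693.815; standard quotas: P1 7.478, P2 9.377, P3 12.665, P4 3.046, P5 7.520, P6 11.679, P7 2.235.
Rounding up gives 8, 10, 13, 4, 8, 12, 3 = 58 seats, so the divisor must be adjusted.
With modified divisor 61400: modified quotas P1 7.026, P2 8.811, P3 11.901, P4 2.862, P5 7.066, P6 10.974, P7 2.100.
Rounding up: P1 8, P2 9, P3 12, P4 3, P5 8, P6 11, P7 3 (total 54).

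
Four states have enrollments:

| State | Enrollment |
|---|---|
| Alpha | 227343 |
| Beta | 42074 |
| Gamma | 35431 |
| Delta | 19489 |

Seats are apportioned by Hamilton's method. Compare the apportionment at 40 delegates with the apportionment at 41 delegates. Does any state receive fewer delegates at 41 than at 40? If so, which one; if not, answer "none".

At 40 seats: Alpha 28, Beta 5, Gamma 4, Delta 3.
At 41 seats: Alpha 29, Beta 5, Gamma 5, Delta 2.
Delta drops from 3 to 2.

Delta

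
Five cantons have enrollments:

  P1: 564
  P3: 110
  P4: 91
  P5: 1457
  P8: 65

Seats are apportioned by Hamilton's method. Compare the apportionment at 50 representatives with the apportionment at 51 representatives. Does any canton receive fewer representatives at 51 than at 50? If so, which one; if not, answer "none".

P8

At 50 seats: P1 12, P3 2, P4 2, P5 32, P8 2.
At 51 seats: P1 13, P3 2, P4 2, P5 33, P8 1.
P8 drops from 2 to 1.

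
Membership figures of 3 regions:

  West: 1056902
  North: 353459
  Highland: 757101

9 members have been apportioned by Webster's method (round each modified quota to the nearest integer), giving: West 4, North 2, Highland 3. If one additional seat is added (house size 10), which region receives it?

West

Priority for the next seat is population ÷ (current seats + 0.5).
Priorities: West 234867.111, North 141383.600, Highland 216314.571.
Highest priority: West.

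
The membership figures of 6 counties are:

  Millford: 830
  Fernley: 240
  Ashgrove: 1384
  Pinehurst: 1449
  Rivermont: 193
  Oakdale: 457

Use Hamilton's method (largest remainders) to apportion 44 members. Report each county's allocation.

Millford=8; Fernley=2; Ashgrove=13; Pinehurst=14; Rivermont=2; Oakdale=5

Standard divisor: 4553 ÷ 44 ≈ 103.477.
Standard quotas: Millford 8.021, Fernley 2.319, Ashgrove 13.375, Pinehurst 14.003, Rivermont 1.865, Oakdale 4.416.
Lower quotas: Millford 8, Fernley 2, Ashgrove 13, Pinehurst 14, Rivermont 1, Oakdale 4 (sum 42, leaving 2 seats).
Remainders in descending order: Rivermont 0.865, Oakdale 0.416, Ashgrove 0.375, Fernley 0.319, Millford 0.021, Pinehurst 0.003.
The surplus seats go to Rivermont, Oakdale.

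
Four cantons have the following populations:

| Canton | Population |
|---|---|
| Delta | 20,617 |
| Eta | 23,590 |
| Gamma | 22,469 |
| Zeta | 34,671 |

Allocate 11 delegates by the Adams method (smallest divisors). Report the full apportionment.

Delta=2, Eta=3, Gamma=2, Zeta=4

Standard divisor 101347/11 ≈ 9213.364; standard quotas: Delta 2.238, Eta 2.560, Gamma 2.439, Zeta 3.763.
Rounding up gives 3, 3, 3, 4 = 13 seats, so the divisor must be adjusted.
With modified divisor 11400: modified quotas Delta 1.809, Eta 2.069, Gamma 1.971, Zeta 3.041.
Rounding up: Delta 2, Eta 3, Gamma 2, Zeta 4 (total 11).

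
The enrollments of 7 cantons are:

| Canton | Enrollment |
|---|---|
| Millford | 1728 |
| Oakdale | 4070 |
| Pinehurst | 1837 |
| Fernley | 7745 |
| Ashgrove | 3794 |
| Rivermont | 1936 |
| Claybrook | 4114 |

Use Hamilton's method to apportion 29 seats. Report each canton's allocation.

Total 25224; standard divisor 25224/29 ≈ 869.793.
Standard quotas: Millford 1.9867, Oakdale 4.6793, Pinehurst 2.1120, Fernley 8.9044, Ashgrove 4.3620, Rivermont 2.2258, Claybrook 4.7299.
Lower quotas: Millford 1, Oakdale 4, Pinehurst 2, Fernley 8, Ashgrove 4, Rivermont 2, Claybrook 4 (sum 25, leaving 4 seats).
Remainders in descending order: Millford 0.9867, Fernley 0.9044, Claybrook 0.7299, Oakdale 0.6793, Ashgrove 0.3620, Rivermont 0.2258, Pinehurst 0.1120.
Largest remainders: Millford, Fernley, Claybrook, Oakdale receive the extra seats.

Millford 2; Oakdale 5; Pinehurst 2; Fernley 9; Ashgrove 4; Rivermont 2; Claybrook 5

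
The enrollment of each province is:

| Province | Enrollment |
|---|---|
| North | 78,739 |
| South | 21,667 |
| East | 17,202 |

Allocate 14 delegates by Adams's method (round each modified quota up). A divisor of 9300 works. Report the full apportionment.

With modified divisor 9300: modified quotas North 8.467, South 2.330, East 1.850.
Rounding up: North 9, South 3, East 2 (total 14).

North: 9, South: 3, East: 2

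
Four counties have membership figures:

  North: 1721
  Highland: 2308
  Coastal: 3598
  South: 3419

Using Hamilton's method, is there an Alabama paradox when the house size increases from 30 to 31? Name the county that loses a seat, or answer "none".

At 30 seats: North 5, Highland 6, Coastal 10, South 9.
At 31 seats: North 5, Highland 6, Coastal 10, South 10.
No county's allocation decreased.

none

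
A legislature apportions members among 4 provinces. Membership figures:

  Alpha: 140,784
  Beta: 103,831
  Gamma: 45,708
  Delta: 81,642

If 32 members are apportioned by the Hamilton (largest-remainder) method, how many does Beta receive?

Standard divisor: 371965 ÷ 32 ≈ 11623.906.
Standard quotas: Alpha 12.1116, Beta 8.9325, Gamma 3.9322, Delta 7.0236.
Lower quotas: Alpha 12, Beta 8, Gamma 3, Delta 7 (sum 30, leaving 2 seats).
Remainders in descending order: Beta 0.9325, Gamma 0.9322, Alpha 0.1116, Delta 0.0236.
Largest remainders: Beta, Gamma receive the extra seats.
Beta receives 9.

9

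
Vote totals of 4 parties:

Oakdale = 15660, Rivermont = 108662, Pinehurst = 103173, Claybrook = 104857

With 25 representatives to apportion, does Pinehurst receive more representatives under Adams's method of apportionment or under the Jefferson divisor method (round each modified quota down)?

Adams: Oakdale 2, Rivermont 8, Pinehurst 7, Claybrook 8.
Jefferson: Oakdale 1, Rivermont 8, Pinehurst 8, Claybrook 8.
Pinehurst gets 7 under Adams and 8 under Jefferson.

Jefferson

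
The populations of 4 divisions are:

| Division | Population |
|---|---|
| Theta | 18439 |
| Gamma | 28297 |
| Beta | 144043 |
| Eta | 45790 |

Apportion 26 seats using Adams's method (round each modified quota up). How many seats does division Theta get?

2

Standard divisor 236569/26 ≈ 9098.808; standard quotas: Theta 2.027, Gamma 3.110, Beta 15.831, Eta 5.033.
Rounding up gives 3, 4, 16, 6 = 29 seats, so the divisor must be adjusted.
With modified divisor 9500: modified quotas Theta 1.941, Gamma 2.979, Beta 15.162, Eta 4.820.
Rounding up: Theta 2, Gamma 3, Beta 16, Eta 5 (total 26).
Theta receives 2.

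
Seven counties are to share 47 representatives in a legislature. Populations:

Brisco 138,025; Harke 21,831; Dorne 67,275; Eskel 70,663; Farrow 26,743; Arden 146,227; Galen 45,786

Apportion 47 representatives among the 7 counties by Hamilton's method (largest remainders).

Total 516550; standard divisor 516550/47 ≈ 10990.426.
Standard quotas: Brisco 12.5587, Harke 1.9864, Dorne 6.1212, Eskel 6.4295, Farrow 2.4333, Arden 13.3049, Galen 4.1660.
Lower quotas: Brisco 12, Harke 1, Dorne 6, Eskel 6, Farrow 2, Arden 13, Galen 4 (sum 44, leaving 3 seats).
Remainders in descending order: Harke 0.9864, Brisco 0.5587, Farrow 0.4333, Eskel 0.4295, Arden 0.3049, Galen 0.1660, Dorne 0.1212.
Largest remainders: Harke, Brisco, Farrow receive the extra seats.

Brisco 13; Harke 2; Dorne 6; Eskel 6; Farrow 3; Arden 13; Galen 4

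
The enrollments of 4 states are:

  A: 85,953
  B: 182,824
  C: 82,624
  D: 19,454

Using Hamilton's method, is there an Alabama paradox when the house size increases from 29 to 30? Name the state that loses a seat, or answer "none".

D

At 29 seats: A 7, B 14, C 6, D 2.
At 30 seats: A 7, B 15, C 7, D 1.
D drops from 2 to 1.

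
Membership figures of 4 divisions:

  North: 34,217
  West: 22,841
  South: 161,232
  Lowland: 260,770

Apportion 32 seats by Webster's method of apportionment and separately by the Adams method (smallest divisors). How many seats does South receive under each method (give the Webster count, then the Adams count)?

Webster: North 2, West 2, South 11, Lowland 17.
Adams: North 3, West 2, South 10, Lowland 17.
South gets 11 under Webster and 10 under Adams.

11 and 10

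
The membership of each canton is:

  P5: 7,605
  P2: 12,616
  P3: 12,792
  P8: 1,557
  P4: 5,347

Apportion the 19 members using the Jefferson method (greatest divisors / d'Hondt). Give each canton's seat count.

Standard divisor 39917/19 ≈ 2100.895; standard quotas: P5 3.620, P2 6.005, P3 6.089, P8 0.741, P4 2.545.
Rounding down gives 3, 6, 6, 0, 2 = 17 seats, so the divisor must be adjusted.
With modified divisor 1810: modified quotas P5 4.202, P2 6.970, P3 7.067, P8 0.860, P4 2.954.
Rounding down: P5 4, P2 6, P3 7, P8 0, P4 2 (total 19).

P5 4, P2 6, P3 7, P8 0, P4 2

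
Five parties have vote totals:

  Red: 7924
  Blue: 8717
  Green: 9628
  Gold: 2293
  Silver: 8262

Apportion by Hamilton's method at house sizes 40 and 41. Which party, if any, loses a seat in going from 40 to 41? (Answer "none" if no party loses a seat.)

At 40 seats: Red 9, Blue 9, Green 10, Gold 3, Silver 9.
At 41 seats: Red 9, Blue 10, Green 11, Gold 2, Silver 9.
Gold drops from 3 to 2.

Gold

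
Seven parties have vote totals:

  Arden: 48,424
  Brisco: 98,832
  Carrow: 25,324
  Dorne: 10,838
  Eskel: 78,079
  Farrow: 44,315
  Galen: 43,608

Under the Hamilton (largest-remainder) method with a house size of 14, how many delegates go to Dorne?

Standard divisor: 349420 ÷ 14 ≈ 24958.571.
Standard quotas: Arden 1.9402, Brisco 3.9598, Carrow 1.0146, Dorne 0.4342, Eskel 3.1283, Farrow 1.7755, Galen 1.7472.
Lower quotas: Arden 1, Brisco 3, Carrow 1, Dorne 0, Eskel 3, Farrow 1, Galen 1 (sum 10, leaving 4 seats).
Remainders in descending order: Brisco 0.9598, Arden 0.9402, Farrow 0.7755, Galen 0.7472, Dorne 0.4342, Eskel 0.1283, Carrow 0.0146.
Largest remainders: Brisco, Arden, Farrow, Galen receive the extra seats.
Dorne receives 0.

0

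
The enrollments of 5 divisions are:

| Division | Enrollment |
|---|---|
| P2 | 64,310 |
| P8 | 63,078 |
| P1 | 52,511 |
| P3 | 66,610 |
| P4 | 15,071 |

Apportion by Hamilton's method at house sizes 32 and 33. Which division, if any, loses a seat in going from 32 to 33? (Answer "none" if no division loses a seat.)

none

At 32 seats: P2 8, P8 8, P1 6, P3 8, P4 2.
At 33 seats: P2 8, P8 8, P1 7, P3 8, P4 2.
No division's allocation decreased.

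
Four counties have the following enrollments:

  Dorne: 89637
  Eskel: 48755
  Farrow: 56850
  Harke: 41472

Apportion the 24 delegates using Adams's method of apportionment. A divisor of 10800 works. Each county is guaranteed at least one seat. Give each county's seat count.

With modified divisor 10800: modified quotas Dorne 8.300, Eskel 4.514, Farrow 5.264, Harke 3.840.
Rounding up: Dorne 9, Eskel 5, Farrow 6, Harke 4 (total 24).

Dorne=9, Eskel=5, Farrow=6, Harke=4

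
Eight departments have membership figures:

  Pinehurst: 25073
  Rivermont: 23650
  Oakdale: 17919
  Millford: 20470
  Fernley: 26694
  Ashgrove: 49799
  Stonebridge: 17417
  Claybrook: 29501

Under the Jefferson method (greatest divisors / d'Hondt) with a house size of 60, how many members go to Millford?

6

Standard divisor 210523/60 ≈ 3508.717; standard quotas: Pinehurst 7.146, Rivermont 6.740, Oakdale 5.107, Millford 5.834, Fernley 7.608, Ashgrove 14.193, Stonebridge 4.964, Claybrook 8.408.
Rounding down gives 7, 6, 5, 5, 7, 14, 4, 8 = 56 seats, so the divisor must be adjusted.
With modified divisor 3328: modified quotas Pinehurst 7.534, Rivermont 7.106, Oakdale 5.384, Millford 6.151, Fernley 8.021, Ashgrove 14.964, Stonebridge 5.233, Claybrook 8.864.
Rounding down: Pinehurst 7, Rivermont 7, Oakdale 5, Millford 6, Fernley 8, Ashgrove 14, Stonebridge 5, Claybrook 8 (total 60).
Millford receives 6.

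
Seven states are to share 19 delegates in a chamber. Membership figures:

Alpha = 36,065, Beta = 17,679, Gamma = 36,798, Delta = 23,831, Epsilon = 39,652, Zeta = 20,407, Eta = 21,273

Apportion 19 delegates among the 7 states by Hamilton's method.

Alpha=3; Beta=2; Gamma=4; Delta=2; Epsilon=4; Zeta=2; Eta=2

Standard divisor: 195705 ÷ 19 ≈ 10300.263.
Standard quotas: Alpha 3.5014, Beta 1.7164, Gamma 3.5725, Delta 2.3136, Epsilon 3.8496, Zeta 1.9812, Eta 2.0653.
Lower quotas: Alpha 3, Beta 1, Gamma 3, Delta 2, Epsilon 3, Zeta 1, Eta 2 (sum 15, leaving 4 seats).
Remainders in descending order: Zeta 0.9812, Epsilon 0.8496, Beta 0.7164, Gamma 0.5725, Alpha 0.5014, Delta 0.3136, Eta 0.0653.
Largest remainders: Zeta, Epsilon, Beta, Gamma receive the extra seats.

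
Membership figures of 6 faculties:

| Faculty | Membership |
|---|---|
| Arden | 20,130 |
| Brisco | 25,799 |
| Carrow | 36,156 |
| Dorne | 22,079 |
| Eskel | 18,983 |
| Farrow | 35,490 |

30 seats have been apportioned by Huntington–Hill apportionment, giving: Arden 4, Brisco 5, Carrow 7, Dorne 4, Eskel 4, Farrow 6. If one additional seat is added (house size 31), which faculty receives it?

Priority for the next seat is population ÷ (√(s·(s+1))).
Priorities: Arden 4501.205, Brisco 4710.231, Carrow 4831.549, Dorne 4937.014, Eskel 4244.728, Farrow 5476.226.
Highest priority: Farrow.

Farrow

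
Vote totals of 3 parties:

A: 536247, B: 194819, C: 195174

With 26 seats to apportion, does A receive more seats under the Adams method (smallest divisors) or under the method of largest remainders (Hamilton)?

Adams: A 14, B 6, C 6.
Hamilton: A 15, B 5, C 6.
A gets 14 under Adams and 15 under Hamilton.

Hamilton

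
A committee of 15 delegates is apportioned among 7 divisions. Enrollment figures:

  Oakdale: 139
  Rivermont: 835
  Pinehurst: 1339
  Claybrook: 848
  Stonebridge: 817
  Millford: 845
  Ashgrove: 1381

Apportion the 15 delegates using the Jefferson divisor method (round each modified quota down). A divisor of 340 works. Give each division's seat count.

With modified divisor 340: modified quotas Oakdale 0.409, Rivermont 2.456, Pinehurst 3.938, Claybrook 2.494, Stonebridge 2.403, Millford 2.485, Ashgrove 4.062.
Rounding down: Oakdale 0, Rivermont 2, Pinehurst 3, Claybrook 2, Stonebridge 2, Millford 2, Ashgrove 4 (total 15).

Oakdale 0; Rivermont 2; Pinehurst 3; Claybrook 2; Stonebridge 2; Millford 2; Ashgrove 4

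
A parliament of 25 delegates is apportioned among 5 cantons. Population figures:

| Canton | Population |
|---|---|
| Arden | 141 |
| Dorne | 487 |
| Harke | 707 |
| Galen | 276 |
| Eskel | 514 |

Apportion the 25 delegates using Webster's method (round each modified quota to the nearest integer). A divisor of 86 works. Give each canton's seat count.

Arden=2, Dorne=6, Harke=8, Galen=3, Eskel=6

With modified divisor 86: modified quotas Arden 1.640, Dorne 5.663, Harke 8.221, Galen 3.209, Eskel 5.977.
Rounding to the nearest integer: Arden 2, Dorne 6, Harke 8, Galen 3, Eskel 6 (total 25).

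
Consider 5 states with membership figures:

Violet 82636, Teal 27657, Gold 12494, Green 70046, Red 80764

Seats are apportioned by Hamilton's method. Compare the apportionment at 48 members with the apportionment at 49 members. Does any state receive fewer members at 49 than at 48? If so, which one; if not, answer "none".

At 48 seats: Violet 15, Teal 5, Gold 2, Green 12, Red 14.
At 49 seats: Violet 15, Teal 5, Gold 2, Green 13, Red 14.
No state's allocation decreased.

none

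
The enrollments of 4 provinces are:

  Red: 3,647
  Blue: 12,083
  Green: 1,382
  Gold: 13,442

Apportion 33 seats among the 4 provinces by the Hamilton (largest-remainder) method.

The standard divisor is 30554/33 ≈ 925.879.
Standard quotas: Red 3.9390, Blue 13.0503, Green 1.4926, Gold 14.5181.
Lower quotas: Red 3, Blue 13, Green 1, Gold 14 (sum 31, leaving 2 seats).
Remainders in descending order: Red 0.9390, Gold 0.5181, Green 0.4926, Blue 0.0503.
The surplus seats go to Red, Gold.

Red: 4, Blue: 13, Green: 1, Gold: 15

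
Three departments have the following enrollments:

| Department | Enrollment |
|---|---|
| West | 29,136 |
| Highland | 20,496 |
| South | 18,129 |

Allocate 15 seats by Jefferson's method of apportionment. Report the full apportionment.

West: 7; Highland: 4; South: 4

Standard divisor 67761/15 ≈ 4517.4; standard quotas: West 6.450, Highland 4.537, South 4.013.
Rounding down gives 6, 4, 4 = 14 seats, so the divisor must be adjusted.
With modified divisor 4130: modified quotas West 7.055, Highland 4.963, South 4.390.
Rounding down: West 7, Highland 4, South 4 (total 15).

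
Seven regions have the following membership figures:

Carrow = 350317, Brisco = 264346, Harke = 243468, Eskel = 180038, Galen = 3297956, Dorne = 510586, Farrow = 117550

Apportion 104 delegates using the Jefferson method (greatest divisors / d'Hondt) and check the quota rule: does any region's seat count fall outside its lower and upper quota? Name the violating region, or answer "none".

Galen

Standard quotas: Carrow 7.339, Brisco 5.538, Harke 5.101, Eskel 3.772, Galen 69.091, Dorne 10.697, Farrow 2.463.
Jefferson allocation: Carrow 7, Brisco 5, Harke 5, Eskel 3, Galen 71, Dorne 11, Farrow 2.
Galen has quota 69.091 (lower 69, upper 70) but receives 71 — outside the quota interval.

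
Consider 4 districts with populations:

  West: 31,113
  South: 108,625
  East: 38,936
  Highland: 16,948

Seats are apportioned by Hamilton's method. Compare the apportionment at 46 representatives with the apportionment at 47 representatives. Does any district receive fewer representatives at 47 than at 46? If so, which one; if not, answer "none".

none

At 46 seats: West 7, South 26, East 9, Highland 4.
At 47 seats: West 8, South 26, East 9, Highland 4.
No district's allocation decreased.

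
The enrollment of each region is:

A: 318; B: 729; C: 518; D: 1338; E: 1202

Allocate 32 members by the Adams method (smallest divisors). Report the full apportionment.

Standard divisor 4105/32 ≈ 128.281; standard quotas: A 2.479, B 5.683, C 4.038, D 10.430, E 9.370.
Rounding up gives 3, 6, 5, 11, 10 = 35 seats, so the divisor must be adjusted.
With modified divisor 140: modified quotas A 2.271, B 5.207, C 3.700, D 9.557, E 8.586.
Rounding up: A 3, B 6, C 4, D 10, E 9 (total 32).

A 3, B 6, C 4, D 10, E 9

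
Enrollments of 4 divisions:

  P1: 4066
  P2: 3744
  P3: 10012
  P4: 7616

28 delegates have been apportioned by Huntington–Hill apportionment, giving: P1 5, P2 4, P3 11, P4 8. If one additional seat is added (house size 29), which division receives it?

Priority for the next seat is population ÷ (√(s·(s+1))).
Priorities: P1 742.347, P2 837.184, P3 871.433, P4 897.554.
Highest priority: P4.

P4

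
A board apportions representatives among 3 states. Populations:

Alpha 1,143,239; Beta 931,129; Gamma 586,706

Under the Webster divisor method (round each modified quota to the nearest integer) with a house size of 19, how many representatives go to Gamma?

4

Standard divisor 2661074/19 ≈ 140056.526; standard quotas: Alpha 8.163, Beta 6.648, Gamma 4.189.
Rounding to the nearest integer gives Alpha 8, Beta 7, Gamma 4 — total 19, matching the house size, so no adjustment is needed.
Gamma receives 4.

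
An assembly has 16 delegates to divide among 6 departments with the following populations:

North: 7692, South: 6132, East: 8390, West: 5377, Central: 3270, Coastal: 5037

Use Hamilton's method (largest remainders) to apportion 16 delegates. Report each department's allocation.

North 3, South 3, East 4, West 2, Central 2, Coastal 2

The standard divisor is 35898/16 ≈ 2243.625.
Standard quotas: North 3.4284, South 2.7331, East 3.7395, West 2.3966, Central 1.4575, Coastal 2.2450.
Lower quotas: North 3, South 2, East 3, West 2, Central 1, Coastal 2 (sum 13, leaving 3 seats).
Remainders in descending order: East 0.7395, South 0.7331, Central 0.4575, North 0.4284, West 0.3966, Coastal 0.2450.
The surplus seats go to East, South, Central.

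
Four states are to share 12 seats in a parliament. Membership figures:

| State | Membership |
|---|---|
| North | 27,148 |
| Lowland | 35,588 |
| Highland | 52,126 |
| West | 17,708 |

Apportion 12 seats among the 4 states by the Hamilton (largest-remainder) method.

North=2; Lowland=3; Highland=5; West=2

Total 132570; standard divisor 132570/12 ≈ 11047.5.
Standard quotas: North 2.4574, Lowland 3.2214, Highland 4.7184, West 1.6029.
Lower quotas: North 2, Lowland 3, Highland 4, West 1 (sum 10, leaving 2 seats).
Remainders in descending order: Highland 0.7184, West 0.6029, North 0.4574, Lowland 0.2214.
Largest remainders: Highland, West receive the extra seats.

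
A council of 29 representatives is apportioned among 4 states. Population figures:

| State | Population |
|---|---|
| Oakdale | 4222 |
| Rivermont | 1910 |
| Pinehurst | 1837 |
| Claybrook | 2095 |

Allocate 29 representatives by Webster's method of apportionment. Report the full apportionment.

Oakdale 12; Rivermont 6; Pinehurst 5; Claybrook 6

Standard divisor 10064/29 ≈ 347.034; standard quotas: Oakdale 12.166, Rivermont 5.504, Pinehurst 5.293, Claybrook 6.037.
Rounding to the nearest integer gives Oakdale 12, Rivermont 6, Pinehurst 5, Claybrook 6 — total 29, matching the house size, so no adjustment is needed.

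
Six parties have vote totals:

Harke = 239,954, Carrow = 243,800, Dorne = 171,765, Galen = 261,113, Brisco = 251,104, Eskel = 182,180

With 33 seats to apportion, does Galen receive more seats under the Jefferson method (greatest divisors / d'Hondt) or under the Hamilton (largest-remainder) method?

Jefferson

Jefferson: Harke 6, Carrow 6, Dorne 4, Galen 7, Brisco 6, Eskel 4.
Hamilton: Harke 6, Carrow 6, Dorne 4, Galen 6, Brisco 6, Eskel 5.
Galen gets 7 under Jefferson and 6 under Hamilton.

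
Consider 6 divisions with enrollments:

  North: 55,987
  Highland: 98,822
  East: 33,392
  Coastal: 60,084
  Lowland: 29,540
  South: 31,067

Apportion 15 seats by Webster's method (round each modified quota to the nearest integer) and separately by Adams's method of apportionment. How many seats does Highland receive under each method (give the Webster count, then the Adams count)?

5 and 4

Webster: North 3, Highland 5, East 2, Coastal 3, Lowland 1, South 1.
Adams: North 2, Highland 4, East 2, Coastal 3, Lowland 2, South 2.
Highland gets 5 under Webster and 4 under Adams.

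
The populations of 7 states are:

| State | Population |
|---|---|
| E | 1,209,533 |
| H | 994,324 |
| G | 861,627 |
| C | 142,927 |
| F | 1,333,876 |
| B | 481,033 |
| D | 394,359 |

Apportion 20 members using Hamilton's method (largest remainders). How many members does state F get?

Total 5417679; standard divisor 5417679/20 ≈ 270883.95.
Standard quotas: E 4.4651, H 3.6707, G 3.1808, C 0.5276, F 4.9242, B 1.7758, D 1.4558.
Lower quotas: E 4, H 3, G 3, C 0, F 4, B 1, D 1 (sum 16, leaving 4 seats).
Remainders in descending order: F 0.9242, B 0.7758, H 0.6707, C 0.5276, E 0.4651, D 0.4558, G 0.1808.
The surplus seats go to F, B, H, C.
F receives 5.

5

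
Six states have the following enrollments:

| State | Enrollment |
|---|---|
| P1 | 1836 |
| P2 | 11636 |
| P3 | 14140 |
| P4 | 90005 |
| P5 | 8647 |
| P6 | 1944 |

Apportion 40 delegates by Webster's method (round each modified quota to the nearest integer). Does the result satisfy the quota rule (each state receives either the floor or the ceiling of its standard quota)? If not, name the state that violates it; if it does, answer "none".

P4

Standard quotas: P1 0.573, P2 3.630, P3 4.412, P4 28.081, P5 2.698, P6 0.607.
Webster allocation: P1 1, P2 4, P3 4, P4 27, P5 3, P6 1.
P4 has quota 28.081 (lower 28, upper 29) but receives 27 — outside the quota interval.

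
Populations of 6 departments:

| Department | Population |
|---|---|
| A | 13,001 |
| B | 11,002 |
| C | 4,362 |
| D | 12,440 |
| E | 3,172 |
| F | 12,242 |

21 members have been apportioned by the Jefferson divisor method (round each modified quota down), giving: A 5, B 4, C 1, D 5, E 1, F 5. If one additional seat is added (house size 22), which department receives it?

B

Priority for the next seat is population ÷ (current seats + 1).
Priorities: A 2166.833, B 2200.400, C 2181.000, D 2073.333, E 1586.000, F 2040.333.
Highest priority: B.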